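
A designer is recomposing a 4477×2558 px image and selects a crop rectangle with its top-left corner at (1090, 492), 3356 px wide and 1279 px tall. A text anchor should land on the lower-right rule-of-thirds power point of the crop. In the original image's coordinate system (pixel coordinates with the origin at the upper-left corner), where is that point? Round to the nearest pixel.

One third of the crop width 3356 is 1118.67 px.
One third of the crop height 1279 is 426.33 px.
The lower-right point is two-thirds across and two-thirds down within the crop:
x = 1090 + 2 × 1118.67 ≈ 3327; y = 492 + 2 × 426.33 ≈ 1345.

x = 3327 px, y = 1345 px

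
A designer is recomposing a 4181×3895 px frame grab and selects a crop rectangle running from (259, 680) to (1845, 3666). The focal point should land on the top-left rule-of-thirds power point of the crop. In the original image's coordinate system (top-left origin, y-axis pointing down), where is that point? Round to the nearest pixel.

(788, 1675)

Crop width = 1845 − 259 = 1586 px; one third is 528.67 px.
Crop height = 3666 − 680 = 2986 px; one third is 995.33 px.
The top-left point is one-third across and one-third down within the crop:
x = 259 + 1 × 528.67 ≈ 788; y = 680 + 1 × 995.33 ≈ 1675.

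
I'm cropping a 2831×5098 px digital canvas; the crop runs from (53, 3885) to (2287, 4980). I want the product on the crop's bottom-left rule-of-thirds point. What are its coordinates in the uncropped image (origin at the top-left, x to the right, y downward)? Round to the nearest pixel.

(798, 4615)

Crop width = 2287 − 53 = 2234 px; one third is 744.67 px.
Crop height = 4980 − 3885 = 1095 px; one third is 365.00 px.
The bottom-left point is one-third across and two-thirds down within the crop:
x = 53 + 1 × 744.67 ≈ 798; y = 3885 + 2 × 365.00 ≈ 4615.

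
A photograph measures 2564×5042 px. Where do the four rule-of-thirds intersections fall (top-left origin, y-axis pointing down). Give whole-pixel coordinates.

(855, 1681), (1709, 1681), (855, 3361), (1709, 3361)

One third of 2564 is 854.67; one third of 5042 is 1680.67.
Vertical third lines at x = 855 and x = 1709; horizontal third lines at y = 1681 and y = 3361.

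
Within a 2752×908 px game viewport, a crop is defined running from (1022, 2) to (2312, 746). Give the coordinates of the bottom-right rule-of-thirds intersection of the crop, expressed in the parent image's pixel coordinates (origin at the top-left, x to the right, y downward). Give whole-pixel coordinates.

(1882, 498)

Crop width = 2312 − 1022 = 1290 px; one third is 430.00 px.
Crop height = 746 − 2 = 744 px; one third is 248.00 px.
The bottom-right point is two-thirds across and two-thirds down within the crop:
x = 1022 + 2 × 430.00 ≈ 1882; y = 2 + 2 × 248.00 ≈ 498.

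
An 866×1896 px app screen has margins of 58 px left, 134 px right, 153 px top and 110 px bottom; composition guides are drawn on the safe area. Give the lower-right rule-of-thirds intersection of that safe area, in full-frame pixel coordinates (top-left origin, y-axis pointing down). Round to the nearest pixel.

x = 507 px, y = 1242 px

Content width = 866 − 58 − 134 = 674 px; content height = 1896 − 153 − 110 = 1633 px.
Lower-right is two-thirds across and two-thirds down within the safe area.
x = 58 + 2 × 674/3 = 58 + 449.33 ≈ 507
y = 153 + 2 × 1633/3 = 153 + 1088.67 ≈ 1242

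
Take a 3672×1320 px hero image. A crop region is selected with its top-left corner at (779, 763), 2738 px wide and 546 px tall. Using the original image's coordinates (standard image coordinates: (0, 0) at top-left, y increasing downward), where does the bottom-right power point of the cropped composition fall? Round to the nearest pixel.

x = 2604 px, y = 1127 px

One third of the crop width 2738 is 912.67 px.
One third of the crop height 546 is 182.00 px.
The bottom-right point is two-thirds across and two-thirds down within the crop:
x = 779 + 2 × 912.67 ≈ 2604; y = 763 + 2 × 182.00 ≈ 1127.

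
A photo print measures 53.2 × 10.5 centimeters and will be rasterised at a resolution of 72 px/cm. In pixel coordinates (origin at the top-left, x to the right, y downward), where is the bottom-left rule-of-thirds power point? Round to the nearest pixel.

x = 1277 px, y = 504 px

In pixels the canvas is 53.2 × 72 = 3830.4 wide and 10.5 × 72 = 756 tall.
The bottom-left point is one-third across and two-thirds down:
x = 1 × 3830.4/3 ≈ 1277; y = 2 × 756/3 ≈ 504.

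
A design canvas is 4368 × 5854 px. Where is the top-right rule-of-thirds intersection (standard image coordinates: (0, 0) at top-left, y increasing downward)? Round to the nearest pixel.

(2912, 1951)

The top-right point sits two-thirds of the way across and one-third of the way down.
x = 2 × 4368/3 ≈ 2912; y = 1 × 5854/3 ≈ 1951.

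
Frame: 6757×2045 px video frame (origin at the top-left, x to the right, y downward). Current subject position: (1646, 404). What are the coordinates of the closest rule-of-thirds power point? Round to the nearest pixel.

Third lines: x ∈ {2252, 4505}, y ∈ {682, 1363}.
1646 is closer to x = 2252; 404 is closer to y = 682.
So the nearest intersection is the upper-left power point.

x = 2252 px, y = 682 px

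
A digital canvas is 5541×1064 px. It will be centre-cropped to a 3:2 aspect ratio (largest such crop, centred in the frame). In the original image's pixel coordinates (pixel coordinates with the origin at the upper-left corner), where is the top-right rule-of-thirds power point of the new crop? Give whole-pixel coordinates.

(3037, 355)

5541/1064 > 3/2, so the 3:2 crop keeps the full height 1064 and trims width to 1064 × 3/2 = 1596.00 px.
Left offset = (5541 − 1596.00)/2 = 1972.50 px; top offset = 0.
Top-right is two-thirds across and one-third down within the crop:
x = 1972.50 + 2 × 1596.00/3 ≈ 3037; y = 0.00 + 1 × 1064.00/3 ≈ 355.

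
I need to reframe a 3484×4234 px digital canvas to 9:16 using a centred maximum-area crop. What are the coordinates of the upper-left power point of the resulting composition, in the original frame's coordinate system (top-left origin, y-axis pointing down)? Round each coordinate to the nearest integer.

(1345, 1411)

3484/4234 > 9/16, so the 9:16 crop keeps the full height 4234 and trims width to 4234 × 9/16 = 2381.62 px.
Left offset = (3484 − 2381.62)/2 = 551.19 px; top offset = 0.
Upper-left is one-third across and one-third down within the crop:
x = 551.19 + 1 × 2381.62/3 ≈ 1345; y = 0.00 + 1 × 4234.00/3 ≈ 1411.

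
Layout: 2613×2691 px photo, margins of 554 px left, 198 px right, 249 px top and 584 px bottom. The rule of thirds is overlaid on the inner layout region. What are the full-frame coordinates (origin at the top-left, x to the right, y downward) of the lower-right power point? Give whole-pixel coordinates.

x = 1795 px, y = 1488 px

Content width = 2613 − 554 − 198 = 1861 px; content height = 2691 − 249 − 584 = 1858 px.
Lower-right is two-thirds across and two-thirds down within the inner layout region.
x = 554 + 2 × 1861/3 = 554 + 1240.67 ≈ 1795
y = 249 + 2 × 1858/3 = 249 + 1238.67 ≈ 1488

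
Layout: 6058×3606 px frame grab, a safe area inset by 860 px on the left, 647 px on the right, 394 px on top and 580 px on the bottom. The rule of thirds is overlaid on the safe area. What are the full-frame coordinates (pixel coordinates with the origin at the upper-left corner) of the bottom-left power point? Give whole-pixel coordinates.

Content width = 6058 − 860 − 647 = 4551 px; content height = 3606 − 394 − 580 = 2632 px.
Bottom-left is one-third across and two-thirds down within the safe area.
x = 860 + 1 × 4551/3 = 860 + 1517.00 ≈ 2377
y = 394 + 2 × 2632/3 = 394 + 1754.67 ≈ 2149

(2377, 2149)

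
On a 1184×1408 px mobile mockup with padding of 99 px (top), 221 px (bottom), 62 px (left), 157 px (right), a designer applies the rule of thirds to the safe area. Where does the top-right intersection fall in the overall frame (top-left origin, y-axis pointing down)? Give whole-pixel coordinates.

Content width = 1184 − 62 − 157 = 965 px; content height = 1408 − 99 − 221 = 1088 px.
Top-right is two-thirds across and one-third down within the safe area.
x = 62 + 2 × 965/3 = 62 + 643.33 ≈ 705
y = 99 + 1 × 1088/3 = 99 + 362.67 ≈ 462

x = 705 px, y = 462 px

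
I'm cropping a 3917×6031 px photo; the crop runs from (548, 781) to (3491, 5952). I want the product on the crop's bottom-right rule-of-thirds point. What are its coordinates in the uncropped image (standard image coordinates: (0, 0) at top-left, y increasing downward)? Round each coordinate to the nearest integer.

Crop width = 3491 − 548 = 2943 px; one third is 981.00 px.
Crop height = 5952 − 781 = 5171 px; one third is 1723.67 px.
The bottom-right point is two-thirds across and two-thirds down within the crop:
x = 548 + 2 × 981.00 ≈ 2510; y = 781 + 2 × 1723.67 ≈ 4228.

x = 2510 px, y = 4228 px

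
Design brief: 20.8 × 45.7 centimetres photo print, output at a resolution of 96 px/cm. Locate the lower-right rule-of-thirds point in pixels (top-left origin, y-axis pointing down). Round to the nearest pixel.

x = 1331 px, y = 2925 px

In pixels the canvas is 20.8 × 96 = 1996.8 wide and 45.7 × 96 = 4387.2 tall.
The lower-right point is two-thirds across and two-thirds down:
x = 2 × 1996.8/3 ≈ 1331; y = 2 × 4387.2/3 ≈ 2925.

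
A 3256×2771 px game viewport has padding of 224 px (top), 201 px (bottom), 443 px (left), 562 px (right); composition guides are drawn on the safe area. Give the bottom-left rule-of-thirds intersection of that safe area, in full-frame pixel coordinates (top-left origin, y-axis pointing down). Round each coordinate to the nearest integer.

Content width = 3256 − 443 − 562 = 2251 px; content height = 2771 − 224 − 201 = 2346 px.
Bottom-left is one-third across and two-thirds down within the safe area.
x = 443 + 1 × 2251/3 = 443 + 750.33 ≈ 1193
y = 224 + 2 × 2346/3 = 224 + 1564.00 ≈ 1788

x = 1193 px, y = 1788 px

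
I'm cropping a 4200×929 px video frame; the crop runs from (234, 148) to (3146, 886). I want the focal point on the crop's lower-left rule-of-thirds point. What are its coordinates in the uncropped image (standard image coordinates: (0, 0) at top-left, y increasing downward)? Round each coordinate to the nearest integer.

(1205, 640)

Crop width = 3146 − 234 = 2912 px; one third is 970.67 px.
Crop height = 886 − 148 = 738 px; one third is 246.00 px.
The lower-left point is one-third across and two-thirds down within the crop:
x = 234 + 1 × 970.67 ≈ 1205; y = 148 + 2 × 246.00 ≈ 640.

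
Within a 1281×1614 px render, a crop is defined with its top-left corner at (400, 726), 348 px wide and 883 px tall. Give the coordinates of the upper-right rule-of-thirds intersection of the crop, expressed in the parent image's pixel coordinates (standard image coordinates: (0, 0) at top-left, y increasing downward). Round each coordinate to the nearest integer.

x = 632 px, y = 1020 px

One third of the crop width 348 is 116.00 px.
One third of the crop height 883 is 294.33 px.
The upper-right point is two-thirds across and one-third down within the crop:
x = 400 + 2 × 116.00 ≈ 632; y = 726 + 1 × 294.33 ≈ 1020.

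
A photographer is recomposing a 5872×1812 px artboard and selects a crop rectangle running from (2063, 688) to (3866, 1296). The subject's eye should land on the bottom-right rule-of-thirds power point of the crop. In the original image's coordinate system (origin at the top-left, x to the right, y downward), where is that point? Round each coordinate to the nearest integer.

Crop width = 3866 − 2063 = 1803 px; one third is 601.00 px.
Crop height = 1296 − 688 = 608 px; one third is 202.67 px.
The bottom-right point is two-thirds across and two-thirds down within the crop:
x = 2063 + 2 × 601.00 ≈ 3265; y = 688 + 2 × 202.67 ≈ 1093.

(3265, 1093)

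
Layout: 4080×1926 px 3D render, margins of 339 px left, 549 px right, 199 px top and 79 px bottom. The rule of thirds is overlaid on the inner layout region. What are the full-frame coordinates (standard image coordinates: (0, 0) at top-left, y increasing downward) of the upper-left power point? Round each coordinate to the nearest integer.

Content width = 4080 − 339 − 549 = 3192 px; content height = 1926 − 199 − 79 = 1648 px.
Upper-left is one-third across and one-third down within the inner layout region.
x = 339 + 1 × 3192/3 = 339 + 1064.00 ≈ 1403
y = 199 + 1 × 1648/3 = 199 + 549.33 ≈ 748

(1403, 748)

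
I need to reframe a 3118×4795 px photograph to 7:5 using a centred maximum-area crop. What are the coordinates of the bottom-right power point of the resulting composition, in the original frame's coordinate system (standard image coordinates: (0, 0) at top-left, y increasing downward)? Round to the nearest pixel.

x = 2079 px, y = 2769 px

3118/4795 < 7/5, so the 7:5 crop keeps the full width 3118 and trims height to 3118 × 5/7 = 2227.14 px.
Top offset = (4795 − 2227.14)/2 = 1283.93 px; left offset = 0.
Bottom-right is two-thirds across and two-thirds down within the crop:
x = 0.00 + 2 × 3118.00/3 ≈ 2079; y = 1283.93 + 2 × 2227.14/3 ≈ 2769.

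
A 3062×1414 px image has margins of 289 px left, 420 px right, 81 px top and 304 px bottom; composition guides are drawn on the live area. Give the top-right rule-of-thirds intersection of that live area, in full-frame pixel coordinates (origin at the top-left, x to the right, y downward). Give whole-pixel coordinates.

x = 1858 px, y = 424 px

Content width = 3062 − 289 − 420 = 2353 px; content height = 1414 − 81 − 304 = 1029 px.
Top-right is two-thirds across and one-third down within the live area.
x = 289 + 2 × 2353/3 = 289 + 1568.67 ≈ 1858
y = 81 + 1 × 1029/3 = 81 + 343.00 ≈ 424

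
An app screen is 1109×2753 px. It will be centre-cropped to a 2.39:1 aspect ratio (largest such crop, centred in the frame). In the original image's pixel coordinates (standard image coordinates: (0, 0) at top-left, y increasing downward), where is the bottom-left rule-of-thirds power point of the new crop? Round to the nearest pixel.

(370, 1454)

1109/2753 < 2.39/1, so the 2.39:1 crop keeps the full width 1109 and trims height to 1109 × 1/2.39 = 464.02 px.
Top offset = (2753 − 464.02)/2 = 1144.49 px; left offset = 0.
Bottom-left is one-third across and two-thirds down within the crop:
x = 0.00 + 1 × 1109.00/3 ≈ 370; y = 1144.49 + 2 × 464.02/3 ≈ 1454.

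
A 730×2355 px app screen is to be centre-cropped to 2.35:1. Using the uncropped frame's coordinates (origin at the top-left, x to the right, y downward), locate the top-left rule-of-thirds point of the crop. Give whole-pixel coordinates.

x = 243 px, y = 1126 px

730/2355 < 2.35/1, so the 2.35:1 crop keeps the full width 730 and trims height to 730 × 1/2.35 = 310.64 px.
Top offset = (2355 − 310.64)/2 = 1022.18 px; left offset = 0.
Top-left is one-third across and one-third down within the crop:
x = 0.00 + 1 × 730.00/3 ≈ 243; y = 1022.18 + 1 × 310.64/3 ≈ 1126.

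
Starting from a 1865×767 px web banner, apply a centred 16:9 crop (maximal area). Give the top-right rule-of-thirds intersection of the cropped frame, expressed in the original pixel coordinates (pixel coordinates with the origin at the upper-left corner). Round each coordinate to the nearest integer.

x = 1160 px, y = 256 px

1865/767 > 16/9, so the 16:9 crop keeps the full height 767 and trims width to 767 × 16/9 = 1363.56 px.
Left offset = (1865 − 1363.56)/2 = 250.72 px; top offset = 0.
Top-right is two-thirds across and one-third down within the crop:
x = 250.72 + 2 × 1363.56/3 ≈ 1160; y = 0.00 + 1 × 767.00/3 ≈ 256.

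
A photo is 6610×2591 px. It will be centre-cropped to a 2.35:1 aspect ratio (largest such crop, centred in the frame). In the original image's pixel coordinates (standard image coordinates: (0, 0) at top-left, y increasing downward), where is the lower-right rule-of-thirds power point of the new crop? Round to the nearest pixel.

x = 4320 px, y = 1727 px

6610/2591 > 2.35/1, so the 2.35:1 crop keeps the full height 2591 and trims width to 2591 × 2.35/1 = 6088.85 px.
Left offset = (6610 − 6088.85)/2 = 260.57 px; top offset = 0.
Lower-right is two-thirds across and two-thirds down within the crop:
x = 260.57 + 2 × 6088.85/3 ≈ 4320; y = 0.00 + 2 × 2591.00/3 ≈ 1727.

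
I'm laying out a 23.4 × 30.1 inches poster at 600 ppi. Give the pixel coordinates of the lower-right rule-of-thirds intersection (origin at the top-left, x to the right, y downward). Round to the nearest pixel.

x = 9360 px, y = 12040 px

In pixels the canvas is 23.4 × 600 = 14040 wide and 30.1 × 600 = 18060 tall.
The lower-right point is two-thirds across and two-thirds down:
x = 2 × 14040/3 ≈ 9360; y = 2 × 18060/3 ≈ 12040.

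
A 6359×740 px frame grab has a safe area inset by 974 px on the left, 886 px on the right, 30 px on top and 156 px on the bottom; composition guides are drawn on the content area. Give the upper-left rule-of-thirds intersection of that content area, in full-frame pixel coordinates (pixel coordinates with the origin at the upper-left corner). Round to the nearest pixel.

Content width = 6359 − 974 − 886 = 4499 px; content height = 740 − 30 − 156 = 554 px.
Upper-left is one-third across and one-third down within the content area.
x = 974 + 1 × 4499/3 = 974 + 1499.67 ≈ 2474
y = 30 + 1 × 554/3 = 30 + 184.67 ≈ 215

x = 2474 px, y = 215 px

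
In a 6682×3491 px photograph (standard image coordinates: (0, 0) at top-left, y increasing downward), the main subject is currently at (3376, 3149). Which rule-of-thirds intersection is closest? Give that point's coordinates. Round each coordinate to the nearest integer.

Third lines: x ∈ {2227, 4455}, y ∈ {1164, 2327}.
3376 is closer to x = 4455; 3149 is closer to y = 2327.
So the nearest intersection is the lower-right power point.

x = 4455 px, y = 2327 px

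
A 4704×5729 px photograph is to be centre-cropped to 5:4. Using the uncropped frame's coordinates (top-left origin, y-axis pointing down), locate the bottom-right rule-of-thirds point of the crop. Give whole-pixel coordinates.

x = 3136 px, y = 3492 px

4704/5729 < 5/4, so the 5:4 crop keeps the full width 4704 and trims height to 4704 × 4/5 = 3763.20 px.
Top offset = (5729 − 3763.20)/2 = 982.90 px; left offset = 0.
Bottom-right is two-thirds across and two-thirds down within the crop:
x = 0.00 + 2 × 4704.00/3 ≈ 3136; y = 982.90 + 2 × 3763.20/3 ≈ 3492.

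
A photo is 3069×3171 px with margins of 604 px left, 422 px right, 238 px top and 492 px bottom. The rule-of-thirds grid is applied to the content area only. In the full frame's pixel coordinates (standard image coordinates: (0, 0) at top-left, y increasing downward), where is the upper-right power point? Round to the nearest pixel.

x = 1966 px, y = 1052 px

Content width = 3069 − 604 − 422 = 2043 px; content height = 3171 − 238 − 492 = 2441 px.
Upper-right is two-thirds across and one-third down within the content area.
x = 604 + 2 × 2043/3 = 604 + 1362.00 ≈ 1966
y = 238 + 1 × 2441/3 = 238 + 813.67 ≈ 1052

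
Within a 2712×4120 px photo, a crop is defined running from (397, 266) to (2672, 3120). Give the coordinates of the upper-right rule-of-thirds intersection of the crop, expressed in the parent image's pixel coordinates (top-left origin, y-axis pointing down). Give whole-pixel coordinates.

Crop width = 2672 − 397 = 2275 px; one third is 758.33 px.
Crop height = 3120 − 266 = 2854 px; one third is 951.33 px.
The upper-right point is two-thirds across and one-third down within the crop:
x = 397 + 2 × 758.33 ≈ 1914; y = 266 + 1 × 951.33 ≈ 1217.

x = 1914 px, y = 1217 px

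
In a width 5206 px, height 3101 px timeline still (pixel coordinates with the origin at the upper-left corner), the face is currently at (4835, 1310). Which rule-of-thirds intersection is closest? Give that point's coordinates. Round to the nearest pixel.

(3471, 1034)

Third lines: x ∈ {1735, 3471}, y ∈ {1034, 2067}.
4835 is closer to x = 3471; 1310 is closer to y = 1034.
So the nearest intersection is the upper-right power point.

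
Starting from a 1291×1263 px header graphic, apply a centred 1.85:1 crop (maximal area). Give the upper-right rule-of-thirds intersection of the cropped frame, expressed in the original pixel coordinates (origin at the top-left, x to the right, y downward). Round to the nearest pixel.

1291/1263 < 1.85/1, so the 1.85:1 crop keeps the full width 1291 and trims height to 1291 × 1/1.85 = 697.84 px.
Top offset = (1263 − 697.84)/2 = 282.58 px; left offset = 0.
Upper-right is two-thirds across and one-third down within the crop:
x = 0.00 + 2 × 1291.00/3 ≈ 861; y = 282.58 + 1 × 697.84/3 ≈ 515.

x = 861 px, y = 515 px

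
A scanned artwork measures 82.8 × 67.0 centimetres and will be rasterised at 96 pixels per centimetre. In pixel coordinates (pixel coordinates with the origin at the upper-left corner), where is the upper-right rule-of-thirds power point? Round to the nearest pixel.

In pixels the canvas is 82.8 × 96 = 7948.8 wide and 67.0 × 96 = 6432 tall.
The upper-right point is two-thirds across and one-third down:
x = 2 × 7948.8/3 ≈ 5299; y = 1 × 6432/3 ≈ 2144.

(5299, 2144)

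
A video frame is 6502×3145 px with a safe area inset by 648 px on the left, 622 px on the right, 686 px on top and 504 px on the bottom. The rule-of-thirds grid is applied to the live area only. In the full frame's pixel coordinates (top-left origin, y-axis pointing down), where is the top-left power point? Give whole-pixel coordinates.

Content width = 6502 − 648 − 622 = 5232 px; content height = 3145 − 686 − 504 = 1955 px.
Top-left is one-third across and one-third down within the live area.
x = 648 + 1 × 5232/3 = 648 + 1744.00 ≈ 2392
y = 686 + 1 × 1955/3 = 686 + 651.67 ≈ 1338

x = 2392 px, y = 1338 px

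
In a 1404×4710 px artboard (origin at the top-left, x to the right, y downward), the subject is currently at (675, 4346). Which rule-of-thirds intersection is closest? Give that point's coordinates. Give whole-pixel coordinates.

Third lines: x ∈ {468, 936}, y ∈ {1570, 3140}.
675 is closer to x = 468; 4346 is closer to y = 3140.
So the nearest intersection is the lower-left power point.

x = 468 px, y = 3140 px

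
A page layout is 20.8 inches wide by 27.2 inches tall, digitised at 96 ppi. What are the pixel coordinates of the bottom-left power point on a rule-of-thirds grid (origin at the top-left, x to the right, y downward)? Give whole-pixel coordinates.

x = 666 px, y = 1741 px

In pixels the canvas is 20.8 × 96 = 1996.8 wide and 27.2 × 96 = 2611.2 tall.
The bottom-left point is one-third across and two-thirds down:
x = 1 × 1996.8/3 ≈ 666; y = 2 × 2611.2/3 ≈ 1741.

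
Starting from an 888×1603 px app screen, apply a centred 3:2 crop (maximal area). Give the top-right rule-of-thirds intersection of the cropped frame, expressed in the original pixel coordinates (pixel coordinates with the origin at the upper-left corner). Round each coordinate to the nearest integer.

888/1603 < 3/2, so the 3:2 crop keeps the full width 888 and trims height to 888 × 2/3 = 592.00 px.
Top offset = (1603 − 592.00)/2 = 505.50 px; left offset = 0.
Top-right is two-thirds across and one-third down within the crop:
x = 0.00 + 2 × 888.00/3 ≈ 592; y = 505.50 + 1 × 592.00/3 ≈ 703.

(592, 703)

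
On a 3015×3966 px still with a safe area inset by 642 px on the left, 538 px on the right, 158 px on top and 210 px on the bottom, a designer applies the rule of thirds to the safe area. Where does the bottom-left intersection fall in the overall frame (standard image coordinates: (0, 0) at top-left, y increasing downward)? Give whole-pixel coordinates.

Content width = 3015 − 642 − 538 = 1835 px; content height = 3966 − 158 − 210 = 3598 px.
Bottom-left is one-third across and two-thirds down within the safe area.
x = 642 + 1 × 1835/3 = 642 + 611.67 ≈ 1254
y = 158 + 2 × 3598/3 = 158 + 2398.67 ≈ 2557

(1254, 2557)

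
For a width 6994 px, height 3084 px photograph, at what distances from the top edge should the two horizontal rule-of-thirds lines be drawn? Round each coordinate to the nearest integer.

3084 / 3 = 1028, so the horizontal lines sit at one and two thirds of 3084.

1028 px and 2056 px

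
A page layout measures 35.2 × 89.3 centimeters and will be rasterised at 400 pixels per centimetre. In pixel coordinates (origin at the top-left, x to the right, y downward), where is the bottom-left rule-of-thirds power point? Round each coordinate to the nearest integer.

x = 4693 px, y = 23813 px

In pixels the canvas is 35.2 × 400 = 14080 wide and 89.3 × 400 = 35720 tall.
The bottom-left point is one-third across and two-thirds down:
x = 1 × 14080/3 ≈ 4693; y = 2 × 35720/3 ≈ 23813.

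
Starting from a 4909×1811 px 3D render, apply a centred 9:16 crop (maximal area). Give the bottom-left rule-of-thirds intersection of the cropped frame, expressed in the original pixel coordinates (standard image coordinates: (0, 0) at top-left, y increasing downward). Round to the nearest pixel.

4909/1811 > 9/16, so the 9:16 crop keeps the full height 1811 and trims width to 1811 × 9/16 = 1018.69 px.
Left offset = (4909 − 1018.69)/2 = 1945.16 px; top offset = 0.
Bottom-left is one-third across and two-thirds down within the crop:
x = 1945.16 + 1 × 1018.69/3 ≈ 2285; y = 0.00 + 2 × 1811.00/3 ≈ 1207.

x = 2285 px, y = 1207 px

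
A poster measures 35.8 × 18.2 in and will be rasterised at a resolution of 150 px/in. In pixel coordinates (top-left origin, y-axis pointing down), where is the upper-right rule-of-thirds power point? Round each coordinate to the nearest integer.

x = 3580 px, y = 910 px

In pixels the canvas is 35.8 × 150 = 5370 wide and 18.2 × 150 = 2730 tall.
The upper-right point is two-thirds across and one-third down:
x = 2 × 5370/3 ≈ 3580; y = 1 × 2730/3 ≈ 910.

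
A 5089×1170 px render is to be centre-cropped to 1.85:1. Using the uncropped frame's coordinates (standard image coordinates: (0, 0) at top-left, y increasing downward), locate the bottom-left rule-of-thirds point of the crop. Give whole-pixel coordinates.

5089/1170 > 1.85/1, so the 1.85:1 crop keeps the full height 1170 and trims width to 1170 × 1.85/1 = 2164.50 px.
Left offset = (5089 − 2164.50)/2 = 1462.25 px; top offset = 0.
Bottom-left is one-third across and two-thirds down within the crop:
x = 1462.25 + 1 × 2164.50/3 ≈ 2184; y = 0.00 + 2 × 1170.00/3 ≈ 780.

(2184, 780)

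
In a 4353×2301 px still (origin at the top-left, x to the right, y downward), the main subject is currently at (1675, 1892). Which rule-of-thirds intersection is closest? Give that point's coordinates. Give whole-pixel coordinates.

x = 1451 px, y = 1534 px

Third lines: x ∈ {1451, 2902}, y ∈ {767, 1534}.
1675 is closer to x = 1451; 1892 is closer to y = 1534.
So the nearest intersection is the lower-left power point.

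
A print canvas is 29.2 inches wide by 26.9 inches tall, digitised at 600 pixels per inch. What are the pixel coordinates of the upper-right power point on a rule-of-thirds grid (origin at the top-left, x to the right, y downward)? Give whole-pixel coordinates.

x = 11680 px, y = 5380 px

In pixels the canvas is 29.2 × 600 = 17520 wide and 26.9 × 600 = 16140 tall.
The upper-right point is two-thirds across and one-third down:
x = 2 × 17520/3 ≈ 11680; y = 1 × 16140/3 ≈ 5380.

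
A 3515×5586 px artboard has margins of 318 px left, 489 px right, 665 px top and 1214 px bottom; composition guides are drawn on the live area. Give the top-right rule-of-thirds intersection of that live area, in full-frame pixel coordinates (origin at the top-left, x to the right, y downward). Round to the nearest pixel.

Content width = 3515 − 318 − 489 = 2708 px; content height = 5586 − 665 − 1214 = 3707 px.
Top-right is two-thirds across and one-third down within the live area.
x = 318 + 2 × 2708/3 = 318 + 1805.33 ≈ 2123
y = 665 + 1 × 3707/3 = 665 + 1235.67 ≈ 1901

x = 2123 px, y = 1901 px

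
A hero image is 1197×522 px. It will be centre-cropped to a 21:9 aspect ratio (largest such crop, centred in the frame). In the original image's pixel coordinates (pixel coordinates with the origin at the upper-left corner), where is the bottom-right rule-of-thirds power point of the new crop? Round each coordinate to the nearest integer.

x = 798 px, y = 347 px

1197/522 < 21/9, so the 21:9 crop keeps the full width 1197 and trims height to 1197 × 9/21 = 513.00 px.
Top offset = (522 − 513.00)/2 = 4.50 px; left offset = 0.
Bottom-right is two-thirds across and two-thirds down within the crop:
x = 0.00 + 2 × 1197.00/3 ≈ 798; y = 4.50 + 2 × 513.00/3 ≈ 347.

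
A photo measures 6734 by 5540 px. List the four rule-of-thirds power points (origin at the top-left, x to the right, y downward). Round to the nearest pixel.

(2245, 1847), (4489, 1847), (2245, 3693), (4489, 3693)

One third of 6734 is 2244.67; one third of 5540 is 1846.67.
Vertical third lines at x = 2245 and x = 4489; horizontal third lines at y = 1847 and y = 3693.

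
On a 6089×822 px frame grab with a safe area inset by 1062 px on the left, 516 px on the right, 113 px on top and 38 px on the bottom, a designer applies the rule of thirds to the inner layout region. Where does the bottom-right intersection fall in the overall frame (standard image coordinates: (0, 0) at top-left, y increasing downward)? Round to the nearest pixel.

x = 4069 px, y = 560 px

Content width = 6089 − 1062 − 516 = 4511 px; content height = 822 − 113 − 38 = 671 px.
Bottom-right is two-thirds across and two-thirds down within the inner layout region.
x = 1062 + 2 × 4511/3 = 1062 + 3007.33 ≈ 4069
y = 113 + 2 × 671/3 = 113 + 447.33 ≈ 560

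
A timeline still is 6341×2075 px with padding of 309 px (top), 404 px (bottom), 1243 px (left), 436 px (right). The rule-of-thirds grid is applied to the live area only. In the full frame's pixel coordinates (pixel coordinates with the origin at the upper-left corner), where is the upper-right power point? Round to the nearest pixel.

x = 4351 px, y = 763 px

Content width = 6341 − 1243 − 436 = 4662 px; content height = 2075 − 309 − 404 = 1362 px.
Upper-right is two-thirds across and one-third down within the live area.
x = 1243 + 2 × 4662/3 = 1243 + 3108.00 ≈ 4351
y = 309 + 1 × 1362/3 = 309 + 454.00 ≈ 763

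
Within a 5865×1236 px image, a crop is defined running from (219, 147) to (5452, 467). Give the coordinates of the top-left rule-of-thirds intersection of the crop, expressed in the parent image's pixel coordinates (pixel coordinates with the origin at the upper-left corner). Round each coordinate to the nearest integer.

Crop width = 5452 − 219 = 5233 px; one third is 1744.33 px.
Crop height = 467 − 147 = 320 px; one third is 106.67 px.
The top-left point is one-third across and one-third down within the crop:
x = 219 + 1 × 1744.33 ≈ 1963; y = 147 + 1 × 106.67 ≈ 254.

(1963, 254)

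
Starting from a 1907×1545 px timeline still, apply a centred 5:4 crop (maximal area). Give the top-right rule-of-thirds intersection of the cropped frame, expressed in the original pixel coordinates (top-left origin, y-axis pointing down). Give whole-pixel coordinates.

(1271, 518)

1907/1545 < 5/4, so the 5:4 crop keeps the full width 1907 and trims height to 1907 × 4/5 = 1525.60 px.
Top offset = (1545 − 1525.60)/2 = 9.70 px; left offset = 0.
Top-right is two-thirds across and one-third down within the crop:
x = 0.00 + 2 × 1907.00/3 ≈ 1271; y = 9.70 + 1 × 1525.60/3 ≈ 518.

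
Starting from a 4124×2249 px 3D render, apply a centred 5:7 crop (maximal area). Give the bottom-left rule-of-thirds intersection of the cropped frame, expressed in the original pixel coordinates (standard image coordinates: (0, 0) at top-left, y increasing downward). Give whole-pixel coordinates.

x = 1794 px, y = 1499 px

4124/2249 > 5/7, so the 5:7 crop keeps the full height 2249 and trims width to 2249 × 5/7 = 1606.43 px.
Left offset = (4124 − 1606.43)/2 = 1258.79 px; top offset = 0.
Bottom-left is one-third across and two-thirds down within the crop:
x = 1258.79 + 1 × 1606.43/3 ≈ 1794; y = 0.00 + 2 × 2249.00/3 ≈ 1499.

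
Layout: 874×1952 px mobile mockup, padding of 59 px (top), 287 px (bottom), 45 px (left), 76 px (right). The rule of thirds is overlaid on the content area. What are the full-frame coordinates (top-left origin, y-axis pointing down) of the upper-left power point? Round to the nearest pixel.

Content width = 874 − 45 − 76 = 753 px; content height = 1952 − 59 − 287 = 1606 px.
Upper-left is one-third across and one-third down within the content area.
x = 45 + 1 × 753/3 = 45 + 251.00 ≈ 296
y = 59 + 1 × 1606/3 = 59 + 535.33 ≈ 594

(296, 594)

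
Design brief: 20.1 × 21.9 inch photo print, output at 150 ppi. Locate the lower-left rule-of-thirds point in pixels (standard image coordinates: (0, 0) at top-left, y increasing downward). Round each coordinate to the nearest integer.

In pixels the canvas is 20.1 × 150 = 3015 wide and 21.9 × 150 = 3285 tall.
The lower-left point is one-third across and two-thirds down:
x = 1 × 3015/3 ≈ 1005; y = 2 × 3285/3 ≈ 2190.

(1005, 2190)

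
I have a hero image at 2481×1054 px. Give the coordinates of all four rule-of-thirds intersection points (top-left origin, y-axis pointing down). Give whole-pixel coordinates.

(827, 351), (1654, 351), (827, 703), (1654, 703)

One third of 2481 is 827; one third of 1054 is 351.33.
Vertical third lines at x = 827 and x = 1654; horizontal third lines at y = 351 and y = 703.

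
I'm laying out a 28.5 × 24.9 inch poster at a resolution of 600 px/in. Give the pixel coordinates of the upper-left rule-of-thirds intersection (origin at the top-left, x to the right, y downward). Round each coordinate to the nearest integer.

x = 5700 px, y = 4980 px

In pixels the canvas is 28.5 × 600 = 17100 wide and 24.9 × 600 = 14940 tall.
The upper-left point is one-third across and one-third down:
x = 1 × 17100/3 ≈ 5700; y = 1 × 14940/3 ≈ 4980.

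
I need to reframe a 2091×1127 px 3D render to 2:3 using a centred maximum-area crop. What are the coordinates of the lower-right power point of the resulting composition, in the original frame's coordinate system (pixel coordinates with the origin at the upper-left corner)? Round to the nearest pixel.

2091/1127 > 2/3, so the 2:3 crop keeps the full height 1127 and trims width to 1127 × 2/3 = 751.33 px.
Left offset = (2091 − 751.33)/2 = 669.83 px; top offset = 0.
Lower-right is two-thirds across and two-thirds down within the crop:
x = 669.83 + 2 × 751.33/3 ≈ 1171; y = 0.00 + 2 × 1127.00/3 ≈ 751.

x = 1171 px, y = 751 px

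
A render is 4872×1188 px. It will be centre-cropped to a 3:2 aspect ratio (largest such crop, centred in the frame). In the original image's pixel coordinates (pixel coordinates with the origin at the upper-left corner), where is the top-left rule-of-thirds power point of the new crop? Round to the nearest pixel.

4872/1188 > 3/2, so the 3:2 crop keeps the full height 1188 and trims width to 1188 × 3/2 = 1782.00 px.
Left offset = (4872 − 1782.00)/2 = 1545.00 px; top offset = 0.
Top-left is one-third across and one-third down within the crop:
x = 1545.00 + 1 × 1782.00/3 ≈ 2139; y = 0.00 + 1 × 1188.00/3 ≈ 396.

x = 2139 px, y = 396 px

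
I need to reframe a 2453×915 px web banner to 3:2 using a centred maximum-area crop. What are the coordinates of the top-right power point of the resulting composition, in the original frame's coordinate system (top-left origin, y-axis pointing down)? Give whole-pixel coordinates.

2453/915 > 3/2, so the 3:2 crop keeps the full height 915 and trims width to 915 × 3/2 = 1372.50 px.
Left offset = (2453 − 1372.50)/2 = 540.25 px; top offset = 0.
Top-right is two-thirds across and one-third down within the crop:
x = 540.25 + 2 × 1372.50/3 ≈ 1455; y = 0.00 + 1 × 915.00/3 ≈ 305.

x = 1455 px, y = 305 px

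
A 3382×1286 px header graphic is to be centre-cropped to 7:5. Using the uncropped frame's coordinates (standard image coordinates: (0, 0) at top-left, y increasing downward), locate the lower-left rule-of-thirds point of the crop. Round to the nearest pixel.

3382/1286 > 7/5, so the 7:5 crop keeps the full height 1286 and trims width to 1286 × 7/5 = 1800.40 px.
Left offset = (3382 − 1800.40)/2 = 790.80 px; top offset = 0.
Lower-left is one-third across and two-thirds down within the crop:
x = 790.80 + 1 × 1800.40/3 ≈ 1391; y = 0.00 + 2 × 1286.00/3 ≈ 857.

(1391, 857)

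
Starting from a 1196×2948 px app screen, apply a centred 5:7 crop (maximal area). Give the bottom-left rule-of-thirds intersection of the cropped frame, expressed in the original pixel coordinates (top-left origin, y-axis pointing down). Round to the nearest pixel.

(399, 1753)

1196/2948 < 5/7, so the 5:7 crop keeps the full width 1196 and trims height to 1196 × 7/5 = 1674.40 px.
Top offset = (2948 − 1674.40)/2 = 636.80 px; left offset = 0.
Bottom-left is one-third across and two-thirds down within the crop:
x = 0.00 + 1 × 1196.00/3 ≈ 399; y = 636.80 + 2 × 1674.40/3 ≈ 1753.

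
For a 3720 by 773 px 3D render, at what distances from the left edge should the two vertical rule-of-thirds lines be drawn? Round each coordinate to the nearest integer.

1240 px and 2480 px

3720 / 3 = 1240, so the vertical lines sit at one and two thirds of 3720.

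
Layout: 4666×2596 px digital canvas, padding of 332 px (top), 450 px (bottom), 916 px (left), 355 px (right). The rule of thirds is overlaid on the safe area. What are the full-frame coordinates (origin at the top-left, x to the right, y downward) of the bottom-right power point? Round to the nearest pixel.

x = 3179 px, y = 1541 px

Content width = 4666 − 916 − 355 = 3395 px; content height = 2596 − 332 − 450 = 1814 px.
Bottom-right is two-thirds across and two-thirds down within the safe area.
x = 916 + 2 × 3395/3 = 916 + 2263.33 ≈ 3179
y = 332 + 2 × 1814/3 = 332 + 1209.33 ≈ 1541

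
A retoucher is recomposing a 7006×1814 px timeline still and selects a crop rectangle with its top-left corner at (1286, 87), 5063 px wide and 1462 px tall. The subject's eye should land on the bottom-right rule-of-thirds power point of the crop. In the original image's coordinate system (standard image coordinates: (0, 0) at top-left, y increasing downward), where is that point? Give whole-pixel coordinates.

(4661, 1062)

One third of the crop width 5063 is 1687.67 px.
One third of the crop height 1462 is 487.33 px.
The bottom-right point is two-thirds across and two-thirds down within the crop:
x = 1286 + 2 × 1687.67 ≈ 4661; y = 87 + 2 × 487.33 ≈ 1062.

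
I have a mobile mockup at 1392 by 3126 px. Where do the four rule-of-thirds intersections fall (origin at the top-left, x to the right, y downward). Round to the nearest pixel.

(464, 1042), (928, 1042), (464, 2084), (928, 2084)

One third of 1392 is 464; one third of 3126 is 1042.
Vertical third lines at x = 464 and x = 928; horizontal third lines at y = 1042 and y = 2084.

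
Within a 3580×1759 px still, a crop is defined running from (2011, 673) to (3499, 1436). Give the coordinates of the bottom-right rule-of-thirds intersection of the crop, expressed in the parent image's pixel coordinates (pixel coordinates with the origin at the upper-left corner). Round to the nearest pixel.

Crop width = 3499 − 2011 = 1488 px; one third is 496.00 px.
Crop height = 1436 − 673 = 763 px; one third is 254.33 px.
The bottom-right point is two-thirds across and two-thirds down within the crop:
x = 2011 + 2 × 496.00 ≈ 3003; y = 673 + 2 × 254.33 ≈ 1182.

(3003, 1182)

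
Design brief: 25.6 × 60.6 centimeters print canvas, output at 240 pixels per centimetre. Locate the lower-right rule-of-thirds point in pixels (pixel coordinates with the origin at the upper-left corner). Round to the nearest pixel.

x = 4096 px, y = 9696 px

In pixels the canvas is 25.6 × 240 = 6144 wide and 60.6 × 240 = 14544 tall.
The lower-right point is two-thirds across and two-thirds down:
x = 2 × 6144/3 ≈ 4096; y = 2 × 14544/3 ≈ 9696.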